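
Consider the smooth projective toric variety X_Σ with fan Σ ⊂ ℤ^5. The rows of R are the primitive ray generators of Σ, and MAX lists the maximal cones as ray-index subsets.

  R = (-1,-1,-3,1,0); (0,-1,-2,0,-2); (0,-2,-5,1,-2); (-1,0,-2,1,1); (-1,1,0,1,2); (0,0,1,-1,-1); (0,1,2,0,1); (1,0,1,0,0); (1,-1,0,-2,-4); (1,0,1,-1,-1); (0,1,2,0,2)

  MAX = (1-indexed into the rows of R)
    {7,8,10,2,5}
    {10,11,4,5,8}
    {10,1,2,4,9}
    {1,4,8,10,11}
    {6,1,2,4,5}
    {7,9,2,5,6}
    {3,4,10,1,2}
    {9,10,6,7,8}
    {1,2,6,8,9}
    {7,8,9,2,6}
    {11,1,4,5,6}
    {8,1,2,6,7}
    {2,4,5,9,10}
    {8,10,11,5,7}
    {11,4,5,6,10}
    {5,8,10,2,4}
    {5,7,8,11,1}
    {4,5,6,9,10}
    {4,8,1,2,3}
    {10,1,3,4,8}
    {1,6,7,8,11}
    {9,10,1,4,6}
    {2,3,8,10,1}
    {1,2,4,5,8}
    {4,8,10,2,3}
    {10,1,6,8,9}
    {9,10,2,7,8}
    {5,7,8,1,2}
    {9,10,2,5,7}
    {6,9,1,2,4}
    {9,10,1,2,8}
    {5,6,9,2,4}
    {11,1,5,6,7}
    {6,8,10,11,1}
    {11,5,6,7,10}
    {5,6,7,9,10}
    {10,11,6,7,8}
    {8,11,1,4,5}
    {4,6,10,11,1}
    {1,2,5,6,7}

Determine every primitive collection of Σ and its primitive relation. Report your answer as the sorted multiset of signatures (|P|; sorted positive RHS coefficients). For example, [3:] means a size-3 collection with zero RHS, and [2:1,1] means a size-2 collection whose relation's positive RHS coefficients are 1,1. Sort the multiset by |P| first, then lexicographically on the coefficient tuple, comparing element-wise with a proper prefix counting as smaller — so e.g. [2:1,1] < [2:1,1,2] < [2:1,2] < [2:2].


Δ(Σ) — 11 vertices, 18 min non-faces:

  P={2,11}:  v_{2} + v_{11} = 0  →  sig = [2:]
  P={4,7}:  v_{4} + v_{7} = v_{5}  →  sig = [2:1]
  P={9,11}:  v_{9} + v_{11} = v_{6} + v_{10}  →  sig = [2:1,1]
  P={3,6}:  v_{3} + v_{6} = v_{1} + v_{2} + v_{10}  →  sig = [2:1,1,1]
  P={3,7}:  v_{3} + v_{7} = v_{2} + v_{4} + v_{8}  →  sig = [2:1,1,1]
  P={3,11}:  v_{3} + v_{11} = v_{1} + v_{4} + v_{8} + v_{10}  →  sig = [2:1,1,1,1]
  P={3,5}:  v_{3} + v_{5} = v_{2} + 2·v_{4} + v_{8}  →  sig = [2:1,1,2]
  P={3,9}:  v_{3} + v_{9} = v_{1} + 2·v_{2} + 2·v_{10}  →  sig = [2:1,2,2]
  P={1,7,10}:  v_{1} + v_{7} + v_{10} = 0  →  sig = [3:]
  P={4,6,8}:  v_{4} + v_{6} + v_{8} = 0  →  sig = [3:]
  P={1,5,10}:  v_{1} + v_{5} + v_{10} = v_{4}  →  sig = [3:1]
  P={2,6,10}:  v_{2} + v_{6} + v_{10} = v_{9}  →  sig = [3:1]
  P={5,6,8}:  v_{5} + v_{6} + v_{8} = v_{7}  →  sig = [3:1]
  P={1,7,9}:  v_{1} + v_{7} + v_{9} = v_{2} + v_{6}  →  sig = [3:1,1]
  P={4,8,9}:  v_{4} + v_{8} + v_{9} = v_{2} + v_{10}  →  sig = [3:1,1]
  P={1,5,9}:  v_{1} + v_{5} + v_{9} = v_{2} + v_{4} + v_{6}  →  sig = [3:1,1,1]
  P={5,8,9}:  v_{5} + v_{8} + v_{9} = v_{2} + v_{7} + v_{10}  →  sig = [3:1,1,1]
  P={1,2,4,8,10}:  v_{1} + v_{2} + v_{4} + v_{8} + v_{10} = v_{3}  →  sig = [5:1]

Sorted signature multiset PRS(X):
    |P|=2: 8 collections, coeffs (), (1), (1,1), (1,1,1), (1,1,1), (1,1,1,1), (1,1,2), (1,2,2)
    |P|=3: 9 collections, coeffs (), (), (1), (1), (1), (1,1), (1,1), (1,1,1), (1,1,1)
    |P|=5: 1 collection, coeffs (1)


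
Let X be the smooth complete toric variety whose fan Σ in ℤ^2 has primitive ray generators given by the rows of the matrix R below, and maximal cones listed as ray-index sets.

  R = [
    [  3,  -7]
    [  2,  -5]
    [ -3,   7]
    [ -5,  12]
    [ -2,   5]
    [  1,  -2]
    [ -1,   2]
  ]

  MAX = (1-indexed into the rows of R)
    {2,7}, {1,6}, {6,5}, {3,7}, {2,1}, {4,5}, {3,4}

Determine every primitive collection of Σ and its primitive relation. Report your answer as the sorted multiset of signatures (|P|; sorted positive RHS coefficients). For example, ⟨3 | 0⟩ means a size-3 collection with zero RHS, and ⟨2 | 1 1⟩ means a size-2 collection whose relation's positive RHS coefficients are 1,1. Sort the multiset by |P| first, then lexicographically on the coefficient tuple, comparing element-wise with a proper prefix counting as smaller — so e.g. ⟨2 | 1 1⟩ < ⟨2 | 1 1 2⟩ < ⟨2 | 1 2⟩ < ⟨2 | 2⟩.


The 14 primitive collections of Σ (r=7, n=2):

  P = {1,3}:  v_{1} + v_{3} = 0  →  sig = ⟨2 | 0⟩
  P = {2,5}:  v_{2} + v_{5} = 0  →  sig = ⟨2 | 0⟩
  P = {6,7}:  v_{6} + v_{7} = 0  →  sig = ⟨2 | 0⟩
  P = {1,4}:  v_{1} + v_{4} = v_{5}  →  sig = ⟨2 | 1⟩
  P = {1,5}:  v_{1} + v_{5} = v_{6}  →  sig = ⟨2 | 1⟩
  P = {1,7}:  v_{1} + v_{7} = v_{2}  →  sig = ⟨2 | 1⟩
  P = {2,3}:  v_{2} + v_{3} = v_{7}  →  sig = ⟨2 | 1⟩
  P = {2,4}:  v_{2} + v_{4} = v_{3}  →  sig = ⟨2 | 1⟩
  P = {2,6}:  v_{2} + v_{6} = v_{1}  →  sig = ⟨2 | 1⟩
  P = {3,5}:  v_{3} + v_{5} = v_{4}  →  sig = ⟨2 | 1⟩
  P = {3,6}:  v_{3} + v_{6} = v_{5}  →  sig = ⟨2 | 1⟩
  P = {5,7}:  v_{5} + v_{7} = v_{3}  →  sig = ⟨2 | 1⟩
  P = {4,6}:  v_{4} + v_{6} = 2·v_{5}  →  sig = ⟨2 | 2⟩
  P = {4,7}:  v_{4} + v_{7} = 2·v_{3}  →  sig = ⟨2 | 2⟩

so the primitive-relation signature multiset is
    |P|=2: 14 collections, coeffs (), (), (), (1), (1), (1), (1), (1), (1), (1), (1), (1), (2), (2)


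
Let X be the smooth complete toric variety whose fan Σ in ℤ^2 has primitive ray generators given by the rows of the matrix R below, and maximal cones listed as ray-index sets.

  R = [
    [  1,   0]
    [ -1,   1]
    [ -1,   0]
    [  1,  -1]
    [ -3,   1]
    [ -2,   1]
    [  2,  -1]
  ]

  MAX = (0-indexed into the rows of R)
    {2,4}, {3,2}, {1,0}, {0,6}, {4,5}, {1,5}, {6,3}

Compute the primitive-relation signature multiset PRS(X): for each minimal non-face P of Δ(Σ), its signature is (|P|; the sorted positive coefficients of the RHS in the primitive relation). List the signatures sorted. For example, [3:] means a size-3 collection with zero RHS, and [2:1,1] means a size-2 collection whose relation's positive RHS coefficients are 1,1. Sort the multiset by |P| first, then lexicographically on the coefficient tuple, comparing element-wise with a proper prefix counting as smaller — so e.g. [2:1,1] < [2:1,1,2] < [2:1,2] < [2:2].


14 collections generate NE(X_Σ); each relation:

  • {0,2}:  v_{0} + v_{2} = 0  so sig = [2:]
  • {1,3}:  v_{1} + v_{3} = 0  so sig = [2:]
  • {5,6}:  v_{5} + v_{6} = 0  so sig = [2:]
  • {0,3}:  v_{0} + v_{3} = v_{6}  so sig = [2:1]
  • {0,4}:  v_{0} + v_{4} = v_{5}  so sig = [2:1]
  • {0,5}:  v_{0} + v_{5} = v_{1}  so sig = [2:1]
  • {1,2}:  v_{1} + v_{2} = v_{5}  so sig = [2:1]
  • {1,6}:  v_{1} + v_{6} = v_{0}  so sig = [2:1]
  • {2,5}:  v_{2} + v_{5} = v_{4}  so sig = [2:1]
  • {2,6}:  v_{2} + v_{6} = v_{3}  so sig = [2:1]
  • {3,5}:  v_{3} + v_{5} = v_{2}  so sig = [2:1]
  • {4,6}:  v_{4} + v_{6} = v_{2}  so sig = [2:1]
  • {1,4}:  v_{1} + v_{4} = 2·v_{5}  so sig = [2:2]
  • {3,4}:  v_{3} + v_{4} = 2·v_{2}  so sig = [2:2]

Hence PRS(X_Σ) =
[[2:], [2:], [2:], [2:1], [2:1], [2:1], [2:1], [2:1], [2:1], [2:1], [2:1], [2:1], [2:2], [2:2]]


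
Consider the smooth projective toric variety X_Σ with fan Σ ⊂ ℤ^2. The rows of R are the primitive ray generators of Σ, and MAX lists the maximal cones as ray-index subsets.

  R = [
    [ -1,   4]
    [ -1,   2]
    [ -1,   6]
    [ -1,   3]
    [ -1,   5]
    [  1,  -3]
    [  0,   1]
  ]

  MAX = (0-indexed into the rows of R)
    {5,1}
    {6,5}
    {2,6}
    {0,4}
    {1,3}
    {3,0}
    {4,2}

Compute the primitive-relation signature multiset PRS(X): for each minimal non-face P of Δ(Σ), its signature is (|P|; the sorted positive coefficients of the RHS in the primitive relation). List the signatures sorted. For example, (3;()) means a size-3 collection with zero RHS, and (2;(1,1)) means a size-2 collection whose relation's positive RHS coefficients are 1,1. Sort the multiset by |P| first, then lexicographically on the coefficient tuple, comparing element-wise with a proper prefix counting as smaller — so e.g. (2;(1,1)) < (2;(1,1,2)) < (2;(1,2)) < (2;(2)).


14 minimal non-faces of Δ(Σ) (on 7 rays):

  {3,5}:  v_{3} + v_{5} = 0  ⇒ sig = (2;())
  {0,5}:  v_{0} + v_{5} = v_{6}  ⇒ sig = (2;(1))
  {0,6}:  v_{0} + v_{6} = v_{4}  ⇒ sig = (2;(1))
  {1,6}:  v_{1} + v_{6} = v_{3}  ⇒ sig = (2;(1))
  {3,6}:  v_{3} + v_{6} = v_{0}  ⇒ sig = (2;(1))
  {4,6}:  v_{4} + v_{6} = v_{2}  ⇒ sig = (2;(1))
  {1,4}:  v_{1} + v_{4} = v_{0} + v_{3}  ⇒ sig = (2;(1,1))
  {2,3}:  v_{2} + v_{3} = v_{0} + v_{4}  ⇒ sig = (2;(1,1))
  {0,1}:  v_{0} + v_{1} = 2·v_{3}  ⇒ sig = (2;(2))
  {0,2}:  v_{0} + v_{2} = 2·v_{4}  ⇒ sig = (2;(2))
  {1,2}:  v_{1} + v_{2} = 2·v_{0}  ⇒ sig = (2;(2))
  {3,4}:  v_{3} + v_{4} = 2·v_{0}  ⇒ sig = (2;(2))
  {4,5}:  v_{4} + v_{5} = 2·v_{6}  ⇒ sig = (2;(2))
  {2,5}:  v_{2} + v_{5} = 3·v_{6}  ⇒ sig = (2;(3))

so the primitive-relation signature multiset is
{ (2;()),  (2;(1)) ×5,  (2;(1,1)) ×2,  (2;(2)) ×5,  (2;(3)) }


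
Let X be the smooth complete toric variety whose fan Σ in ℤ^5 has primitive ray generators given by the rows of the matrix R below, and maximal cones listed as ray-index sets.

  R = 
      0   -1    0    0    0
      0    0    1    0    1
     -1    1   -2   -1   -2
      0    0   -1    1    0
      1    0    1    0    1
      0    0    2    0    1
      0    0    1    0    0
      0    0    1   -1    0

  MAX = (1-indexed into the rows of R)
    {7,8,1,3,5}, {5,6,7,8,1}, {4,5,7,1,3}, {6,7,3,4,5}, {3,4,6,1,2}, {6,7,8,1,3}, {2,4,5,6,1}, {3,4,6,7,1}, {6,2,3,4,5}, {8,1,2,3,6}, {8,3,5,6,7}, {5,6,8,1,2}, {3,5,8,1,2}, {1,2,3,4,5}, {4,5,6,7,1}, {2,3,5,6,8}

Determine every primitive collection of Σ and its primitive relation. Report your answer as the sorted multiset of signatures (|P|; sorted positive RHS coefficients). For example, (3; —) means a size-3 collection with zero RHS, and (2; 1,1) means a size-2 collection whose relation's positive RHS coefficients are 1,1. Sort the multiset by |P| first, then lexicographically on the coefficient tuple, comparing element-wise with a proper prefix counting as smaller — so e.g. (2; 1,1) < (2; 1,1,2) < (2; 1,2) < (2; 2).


The 3 primitive collections of Σ (r=8, n=5):

  • {4,8}:  v_{4} + v_{8} = 0  ⇒ sig = (2; —)
  • {2,7}:  v_{2} + v_{7} = v_{6}  ⇒ sig = (2; 1)
  • {1,3,5,6}:  v_{1} + v_{3} + v_{5} + v_{6} = v_{8}  ⇒ sig = (4; 1)

Hence PRS(X_Σ) =
    (2; —)
    (2; 1)
    (4; 1)


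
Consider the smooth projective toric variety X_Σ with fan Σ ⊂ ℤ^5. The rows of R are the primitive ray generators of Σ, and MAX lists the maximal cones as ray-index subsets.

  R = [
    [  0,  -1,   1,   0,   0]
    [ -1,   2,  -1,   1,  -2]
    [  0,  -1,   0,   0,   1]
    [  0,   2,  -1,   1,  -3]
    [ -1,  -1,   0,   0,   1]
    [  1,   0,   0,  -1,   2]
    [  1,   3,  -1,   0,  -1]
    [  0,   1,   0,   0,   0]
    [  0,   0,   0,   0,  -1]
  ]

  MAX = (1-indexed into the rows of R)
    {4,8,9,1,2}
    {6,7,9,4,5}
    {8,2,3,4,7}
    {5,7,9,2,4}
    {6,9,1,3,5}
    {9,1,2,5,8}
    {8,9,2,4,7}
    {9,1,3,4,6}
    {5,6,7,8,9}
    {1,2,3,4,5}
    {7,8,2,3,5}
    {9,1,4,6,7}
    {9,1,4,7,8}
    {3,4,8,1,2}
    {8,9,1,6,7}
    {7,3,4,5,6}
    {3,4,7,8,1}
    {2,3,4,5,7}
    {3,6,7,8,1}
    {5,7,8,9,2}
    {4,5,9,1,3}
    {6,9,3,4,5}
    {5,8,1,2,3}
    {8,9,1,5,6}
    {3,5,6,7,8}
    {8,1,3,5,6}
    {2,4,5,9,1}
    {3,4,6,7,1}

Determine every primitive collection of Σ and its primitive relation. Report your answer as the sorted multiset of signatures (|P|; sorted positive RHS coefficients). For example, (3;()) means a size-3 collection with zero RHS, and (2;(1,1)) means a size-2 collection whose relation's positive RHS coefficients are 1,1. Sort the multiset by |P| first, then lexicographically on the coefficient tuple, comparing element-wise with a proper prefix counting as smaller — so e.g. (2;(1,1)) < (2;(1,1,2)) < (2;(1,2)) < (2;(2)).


Primitive collections (9):

  • {2,6}:  v_{2} + v_{6} = v_{5} + v_{7}  so sig = (2;(1,1))
  • {3,8,9}:  v_{3} + v_{8} + v_{9} = 0  so sig = (3;())
  • {1,5,7}:  v_{1} + v_{5} + v_{7} = v_{8}  so sig = (3;(1))
  • {4,5,8}:  v_{4} + v_{5} + v_{8} = v_{2}  so sig = (3;(1))
  • {4,6,8}:  v_{4} + v_{6} + v_{8} = v_{7}  so sig = (3;(1))
  • {2,3,9}:  v_{2} + v_{3} + v_{9} = v_{4} + v_{5}  so sig = (3;(1,1))
  • {3,7,9}:  v_{3} + v_{7} + v_{9} = v_{4} + v_{6}  so sig = (3;(1,1))
  • {1,2,7}:  v_{1} + v_{2} + v_{7} = v_{4} + 2·v_{8}  so sig = (3;(1,2))
  • {1,4,5,6}:  v_{1} + v_{4} + v_{5} + v_{6} = 0  so sig = (4;())

Hence PRS(X_Σ) =
{ (2;(1,1)),  (3;()),  (3;(1)) ×3,  (3;(1,1)) ×2,  (3;(1,2)),  (4;()) }


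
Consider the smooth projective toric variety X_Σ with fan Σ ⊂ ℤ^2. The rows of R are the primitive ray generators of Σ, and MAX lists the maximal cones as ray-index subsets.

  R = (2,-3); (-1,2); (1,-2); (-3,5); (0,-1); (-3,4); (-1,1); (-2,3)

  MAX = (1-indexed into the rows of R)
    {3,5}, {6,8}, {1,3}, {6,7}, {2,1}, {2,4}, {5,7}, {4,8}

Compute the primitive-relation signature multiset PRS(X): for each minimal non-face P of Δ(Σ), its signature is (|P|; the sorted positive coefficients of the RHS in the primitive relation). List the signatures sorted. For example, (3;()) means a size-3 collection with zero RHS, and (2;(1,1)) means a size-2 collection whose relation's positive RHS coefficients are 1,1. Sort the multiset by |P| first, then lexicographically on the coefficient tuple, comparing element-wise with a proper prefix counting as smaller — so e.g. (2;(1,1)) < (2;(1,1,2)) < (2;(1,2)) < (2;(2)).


20 collections generate NE(X_Σ); each relation:

  • {1,8}:  v_{1} + v_{8} = 0  ⟹  sig = (2;())
  • {2,3}:  v_{2} + v_{3} = 0  ⟹  sig = (2;())
  • {1,4}:  v_{1} + v_{4} = v_{2}  ⟹  sig = (2;(1))
  • {1,6}:  v_{1} + v_{6} = v_{7}  ⟹  sig = (2;(1))
  • {1,7}:  v_{1} + v_{7} = v_{3}  ⟹  sig = (2;(1))
  • {2,5}:  v_{2} + v_{5} = v_{7}  ⟹  sig = (2;(1))
  • {2,7}:  v_{2} + v_{7} = v_{8}  ⟹  sig = (2;(1))
  • {2,8}:  v_{2} + v_{8} = v_{4}  ⟹  sig = (2;(1))
  • {3,4}:  v_{3} + v_{4} = v_{8}  ⟹  sig = (2;(1))
  • {3,7}:  v_{3} + v_{7} = v_{5}  ⟹  sig = (2;(1))
  • {3,8}:  v_{3} + v_{8} = v_{7}  ⟹  sig = (2;(1))
  • {4,5}:  v_{4} + v_{5} = v_{6}  ⟹  sig = (2;(1))
  • {7,8}:  v_{7} + v_{8} = v_{6}  ⟹  sig = (2;(1))
  • {1,5}:  v_{1} + v_{5} = 2·v_{3}  ⟹  sig = (2;(2))
  • {2,6}:  v_{2} + v_{6} = 2·v_{8}  ⟹  sig = (2;(2))
  • {3,6}:  v_{3} + v_{6} = 2·v_{7}  ⟹  sig = (2;(2))
  • {4,7}:  v_{4} + v_{7} = 2·v_{8}  ⟹  sig = (2;(2))
  • {5,8}:  v_{5} + v_{8} = 2·v_{7}  ⟹  sig = (2;(2))
  • {4,6}:  v_{4} + v_{6} = 3·v_{8}  ⟹  sig = (2;(3))
  • {5,6}:  v_{5} + v_{6} = 3·v_{7}  ⟹  sig = (2;(3))

Signatures (|P|; sorted positive RHS coefficients), sorted:
    (2;())
    (2;())
    (2;(1))
    (2;(1))
    (2;(1))
    (2;(1))
    (2;(1))
    (2;(1))
    (2;(1))
    (2;(1))
    (2;(1))
    (2;(1))
    (2;(1))
    (2;(2))
    (2;(2))
    (2;(2))
    (2;(2))
    (2;(2))
    (2;(3))
    (2;(3))


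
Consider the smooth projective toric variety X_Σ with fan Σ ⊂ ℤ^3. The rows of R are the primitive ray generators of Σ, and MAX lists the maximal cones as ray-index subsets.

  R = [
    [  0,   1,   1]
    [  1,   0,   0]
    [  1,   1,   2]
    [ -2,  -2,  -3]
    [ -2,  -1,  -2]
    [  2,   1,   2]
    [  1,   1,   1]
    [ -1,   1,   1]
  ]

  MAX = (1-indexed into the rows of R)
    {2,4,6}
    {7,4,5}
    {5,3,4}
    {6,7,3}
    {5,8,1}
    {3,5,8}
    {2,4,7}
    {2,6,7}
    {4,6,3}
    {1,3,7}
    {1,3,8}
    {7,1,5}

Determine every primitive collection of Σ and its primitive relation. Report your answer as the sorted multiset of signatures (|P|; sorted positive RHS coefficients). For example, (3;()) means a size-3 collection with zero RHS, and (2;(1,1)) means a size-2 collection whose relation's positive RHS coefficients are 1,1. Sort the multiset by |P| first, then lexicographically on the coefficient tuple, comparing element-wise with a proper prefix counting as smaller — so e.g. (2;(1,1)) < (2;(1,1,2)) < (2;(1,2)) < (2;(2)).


Δ(Σ) — 8 vertices, 14 min non-faces:

  P={5,6}:  v_{5} + v_{6} = 0 — sig = (2;())
  P={1,2}:  v_{1} + v_{2} = v_{7} — sig = (2;(1))
  P={1,4}:  v_{1} + v_{4} = v_{5} — sig = (2;(1))
  P={2,3}:  v_{2} + v_{3} = v_{6} — sig = (2;(1))
  P={2,8}:  v_{2} + v_{8} = v_{1} — sig = (2;(1))
  P={1,6}:  v_{1} + v_{6} = v_{3} + v_{7} — sig = (2;(1,1))
  P={2,5}:  v_{2} + v_{5} = v_{4} + v_{7} — sig = (2;(1,1))
  P={6,8}:  v_{6} + v_{8} = v_{1} + v_{3} — sig = (2;(1,1))
  P={4,8}:  v_{4} + v_{8} = v_{3} + 2·v_{5} — sig = (2;(1,2))
  P={7,8}:  v_{7} + v_{8} = 2·v_{1} — sig = (2;(2))
  P={3,4,7}:  v_{3} + v_{4} + v_{7} = 0 — sig = (3;())
  P={1,3,5}:  v_{1} + v_{3} + v_{5} = v_{8} — sig = (3;(1))
  P={3,5,7}:  v_{3} + v_{5} + v_{7} = v_{1} — sig = (3;(1))
  P={4,6,7}:  v_{4} + v_{6} + v_{7} = v_{2} — sig = (3;(1))

so the primitive-relation signature multiset is
    (2;())
    (2;(1))
    (2;(1))
    (2;(1))
    (2;(1))
    (2;(1,1))
    (2;(1,1))
    (2;(1,1))
    (2;(1,2))
    (2;(2))
    (3;())
    (3;(1))
    (3;(1))
    (3;(1))


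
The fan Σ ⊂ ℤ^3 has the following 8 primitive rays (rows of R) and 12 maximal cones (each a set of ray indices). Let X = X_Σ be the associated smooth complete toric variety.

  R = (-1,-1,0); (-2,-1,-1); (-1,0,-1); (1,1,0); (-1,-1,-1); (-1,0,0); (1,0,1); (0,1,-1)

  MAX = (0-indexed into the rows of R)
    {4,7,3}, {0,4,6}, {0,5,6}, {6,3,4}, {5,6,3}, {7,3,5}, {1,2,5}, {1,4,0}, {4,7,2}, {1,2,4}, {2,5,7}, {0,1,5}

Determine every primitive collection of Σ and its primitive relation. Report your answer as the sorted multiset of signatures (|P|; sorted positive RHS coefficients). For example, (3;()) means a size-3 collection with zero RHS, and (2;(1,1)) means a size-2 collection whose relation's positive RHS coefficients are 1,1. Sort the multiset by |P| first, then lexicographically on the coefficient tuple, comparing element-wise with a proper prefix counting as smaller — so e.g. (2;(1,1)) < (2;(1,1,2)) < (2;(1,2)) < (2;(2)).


Δ(Σ) — 8 vertices, 10 min non-faces:

  {0,3}:  v_{0} + v_{3} = 0  ⇒ sig = (2;())
  {2,6}:  v_{2} + v_{6} = 0  ⇒ sig = (2;())
  {0,2}:  v_{0} + v_{2} = v_{1}  ⇒ sig = (2;(1))
  {0,7}:  v_{0} + v_{7} = v_{2}  ⇒ sig = (2;(1))
  {1,3}:  v_{1} + v_{3} = v_{2}  ⇒ sig = (2;(1))
  {1,6}:  v_{1} + v_{6} = v_{0}  ⇒ sig = (2;(1))
  {2,3}:  v_{2} + v_{3} = v_{7}  ⇒ sig = (2;(1))
  {4,5}:  v_{4} + v_{5} = v_{1}  ⇒ sig = (2;(1))
  {6,7}:  v_{6} + v_{7} = v_{3}  ⇒ sig = (2;(1))
  {1,7}:  v_{1} + v_{7} = 2·v_{2}  ⇒ sig = (2;(2))

so the primitive-relation signature multiset is
    |P|=2: 10 collections, coeffs (), (), (1), (1), (1), (1), (1), (1), (1), (2)


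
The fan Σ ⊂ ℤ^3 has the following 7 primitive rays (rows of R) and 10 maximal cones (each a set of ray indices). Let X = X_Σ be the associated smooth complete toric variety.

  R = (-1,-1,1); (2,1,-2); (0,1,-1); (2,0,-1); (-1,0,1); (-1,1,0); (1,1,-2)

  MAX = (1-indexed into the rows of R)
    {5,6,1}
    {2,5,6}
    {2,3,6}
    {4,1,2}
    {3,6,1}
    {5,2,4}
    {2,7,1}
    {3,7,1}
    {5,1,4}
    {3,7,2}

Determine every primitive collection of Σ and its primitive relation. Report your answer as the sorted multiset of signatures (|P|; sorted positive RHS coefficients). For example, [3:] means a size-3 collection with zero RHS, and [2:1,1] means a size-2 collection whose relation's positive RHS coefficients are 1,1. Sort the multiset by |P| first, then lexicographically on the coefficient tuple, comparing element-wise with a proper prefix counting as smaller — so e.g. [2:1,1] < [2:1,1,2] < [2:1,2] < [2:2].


9 minimal non-faces of Δ(Σ) (on 7 rays):

  {3,4}:  v_{3} + v_{4} = v_{2} — sig = [2:1]
  {3,5}:  v_{3} + v_{5} = v_{6} — sig = [2:1]
  {5,7}:  v_{5} + v_{7} = v_{3} — sig = [2:1]
  {4,6}:  v_{4} + v_{6} = v_{2} + v_{5} — sig = [2:1,1]
  {4,7}:  v_{4} + v_{7} = v_{1} + 2·v_{2} — sig = [2:1,2]
  {6,7}:  v_{6} + v_{7} = 2·v_{3} — sig = [2:2]
  {1,2,5}:  v_{1} + v_{2} + v_{5} = 0 — sig = [3:]
  {1,2,3}:  v_{1} + v_{2} + v_{3} = v_{7} — sig = [3:1]
  {1,2,6}:  v_{1} + v_{2} + v_{6} = v_{3} — sig = [3:1]

so the primitive-relation signature multiset is
    |P|=2: 6 collections, coeffs (1), (1), (1), (1,1), (1,2), (2)
    |P|=3: 3 collections, coeffs (), (1), (1)


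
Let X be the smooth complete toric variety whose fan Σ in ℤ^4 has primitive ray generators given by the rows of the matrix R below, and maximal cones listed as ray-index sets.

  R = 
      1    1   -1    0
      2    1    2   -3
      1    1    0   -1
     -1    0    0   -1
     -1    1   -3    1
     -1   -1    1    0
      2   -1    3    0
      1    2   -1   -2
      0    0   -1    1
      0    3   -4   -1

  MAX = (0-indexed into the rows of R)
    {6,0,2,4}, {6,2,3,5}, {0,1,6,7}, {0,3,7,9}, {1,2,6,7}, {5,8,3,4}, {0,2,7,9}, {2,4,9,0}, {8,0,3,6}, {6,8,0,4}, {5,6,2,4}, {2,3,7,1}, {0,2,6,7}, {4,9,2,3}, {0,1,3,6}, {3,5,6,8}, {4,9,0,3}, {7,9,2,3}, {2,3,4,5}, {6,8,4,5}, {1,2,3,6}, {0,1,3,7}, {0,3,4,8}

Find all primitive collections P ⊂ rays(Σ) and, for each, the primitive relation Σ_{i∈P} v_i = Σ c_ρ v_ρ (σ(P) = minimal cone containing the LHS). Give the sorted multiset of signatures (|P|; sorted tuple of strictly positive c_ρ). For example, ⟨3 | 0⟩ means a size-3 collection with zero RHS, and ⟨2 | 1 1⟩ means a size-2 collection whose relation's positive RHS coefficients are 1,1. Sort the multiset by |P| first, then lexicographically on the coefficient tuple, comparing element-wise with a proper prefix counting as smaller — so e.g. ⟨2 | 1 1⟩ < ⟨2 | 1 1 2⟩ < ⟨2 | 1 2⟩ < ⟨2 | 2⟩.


Minimal non-faces — 16 found among 10 rays, 23 max cones:

  {0,5}:  v_{0} + v_{5} = 0 ; sig = ⟨2 | 0⟩
  {1,4}:  v_{1} + v_{4} = v_{7} ; sig = ⟨2 | 1⟩
  {2,8}:  v_{2} + v_{8} = v_{0} ; sig = ⟨2 | 1⟩
  {4,7}:  v_{4} + v_{7} = v_{9} ; sig = ⟨2 | 1⟩
  {5,7}:  v_{5} + v_{7} = v_{2} + v_{3} ; sig = ⟨2 | 1 1⟩
  {6,9}:  v_{6} + v_{9} = v_{0} + v_{2} ; sig = ⟨2 | 1 1⟩
  {5,9}:  v_{5} + v_{9} = v_{2} + v_{3} + v_{4} ; sig = ⟨2 | 1 1 1⟩
  {1,5}:  v_{1} + v_{5} = v_{2} + 2·v_{3} + v_{6} ; sig = ⟨2 | 1 1 2⟩
  {8,9}:  v_{8} + v_{9} = 2·v_{0} + v_{3} + v_{4} ; sig = ⟨2 | 1 1 2⟩
  {7,8}:  v_{7} + v_{8} = 2·v_{0} + v_{3} ; sig = ⟨2 | 1 2⟩
  {1,8}:  v_{1} + v_{8} = 2·v_{0} + 2·v_{3} + v_{6} ; sig = ⟨2 | 1 2 2⟩
  {1,9}:  v_{1} + v_{9} = 2·v_{7} ; sig = ⟨2 | 2⟩
  {3,4,6}:  v_{3} + v_{4} + v_{6} = 0 ; sig = ⟨3 | 0⟩
  {0,2,3}:  v_{0} + v_{2} + v_{3} = v_{7} ; sig = ⟨3 | 1⟩
  {3,6,7}:  v_{3} + v_{6} + v_{7} = v_{1} ; sig = ⟨3 | 1⟩
  {0,1,2}:  v_{0} + v_{1} + v_{2} = v_{6} + 2·v_{7} ; sig = ⟨3 | 1 2⟩

Sorted signature multiset PRS(X):
{ ⟨2 | 0⟩,  ⟨2 | 1⟩ ×3,  ⟨2 | 1 1⟩ ×2,  ⟨2 | 1 1 1⟩,  ⟨2 | 1 1 2⟩ ×2,  ⟨2 | 1 2⟩,  ⟨2 | 1 2 2⟩,  ⟨2 | 2⟩,  ⟨3 | 0⟩,  ⟨3 | 1⟩ ×2,  ⟨3 | 1 2⟩ }


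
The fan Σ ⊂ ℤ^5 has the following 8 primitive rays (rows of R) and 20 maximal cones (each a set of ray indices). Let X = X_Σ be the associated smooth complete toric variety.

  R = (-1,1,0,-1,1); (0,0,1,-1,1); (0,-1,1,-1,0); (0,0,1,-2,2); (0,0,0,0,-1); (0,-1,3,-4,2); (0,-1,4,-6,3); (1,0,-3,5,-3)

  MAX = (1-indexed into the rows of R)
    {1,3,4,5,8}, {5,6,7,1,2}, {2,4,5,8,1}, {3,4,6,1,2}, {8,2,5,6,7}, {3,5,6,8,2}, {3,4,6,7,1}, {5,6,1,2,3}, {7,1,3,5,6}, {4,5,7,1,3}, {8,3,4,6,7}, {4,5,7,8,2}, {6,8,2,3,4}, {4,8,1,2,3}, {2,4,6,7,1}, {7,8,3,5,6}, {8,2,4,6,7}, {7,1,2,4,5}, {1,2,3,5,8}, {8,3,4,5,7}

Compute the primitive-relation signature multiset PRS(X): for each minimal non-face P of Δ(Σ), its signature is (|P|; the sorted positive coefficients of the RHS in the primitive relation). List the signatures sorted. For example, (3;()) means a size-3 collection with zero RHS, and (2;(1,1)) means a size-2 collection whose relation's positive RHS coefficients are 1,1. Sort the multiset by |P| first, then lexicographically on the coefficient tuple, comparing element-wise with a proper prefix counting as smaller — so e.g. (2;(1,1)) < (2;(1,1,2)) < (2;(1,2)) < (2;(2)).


|primitive collections| = 5. Relations:

  {1,6,8}:  v_{1} + v_{6} + v_{8} = 0  ⇒ sig = (3;())
  {4,5,6}:  v_{4} + v_{5} + v_{6} = v_{7}  ⇒ sig = (3;(1))
  {1,7,8}:  v_{1} + v_{7} + v_{8} = v_{4} + v_{5}  ⇒ sig = (3;(1,1))
  {2,3,7}:  v_{2} + v_{3} + v_{7} = 2·v_{6}  ⇒ sig = (3;(2))
  {2,3,4,5}:  v_{2} + v_{3} + v_{4} + v_{5} = v_{6}  ⇒ sig = (4;(1))

Signatures (|P|; sorted positive RHS coefficients), sorted:
    |P|=3: 4 collections, coeffs (), (1), (1,1), (2)
    |P|=4: 1 collection, coeffs (1)


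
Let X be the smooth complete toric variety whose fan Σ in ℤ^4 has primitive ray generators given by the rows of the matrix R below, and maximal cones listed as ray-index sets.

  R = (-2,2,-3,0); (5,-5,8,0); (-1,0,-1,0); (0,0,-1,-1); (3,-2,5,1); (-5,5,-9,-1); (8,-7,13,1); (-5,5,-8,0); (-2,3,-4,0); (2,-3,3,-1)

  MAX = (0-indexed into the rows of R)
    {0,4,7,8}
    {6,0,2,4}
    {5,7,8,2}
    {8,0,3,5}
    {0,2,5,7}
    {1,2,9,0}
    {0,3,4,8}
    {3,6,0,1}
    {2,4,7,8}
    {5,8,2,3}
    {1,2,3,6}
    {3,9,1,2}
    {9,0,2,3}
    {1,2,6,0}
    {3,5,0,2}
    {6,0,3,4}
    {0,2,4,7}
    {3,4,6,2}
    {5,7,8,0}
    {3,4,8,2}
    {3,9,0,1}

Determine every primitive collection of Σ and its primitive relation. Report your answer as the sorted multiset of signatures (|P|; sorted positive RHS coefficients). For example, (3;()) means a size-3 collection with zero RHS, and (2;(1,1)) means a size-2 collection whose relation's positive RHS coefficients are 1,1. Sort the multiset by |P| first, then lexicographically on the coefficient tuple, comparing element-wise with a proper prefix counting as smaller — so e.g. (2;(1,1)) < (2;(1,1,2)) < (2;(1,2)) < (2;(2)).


18 minimal non-faces of Δ(Σ) (on 10 rays):

  P={1,7}:  v_{1} + v_{7} = 0  ⇒ sig = (2;())
  P={1,4}:  v_{1} + v_{4} = v_{6}  ⇒ sig = (2;(1))
  P={1,5}:  v_{1} + v_{5} = v_{3}  ⇒ sig = (2;(1))
  P={3,7}:  v_{3} + v_{7} = v_{5}  ⇒ sig = (2;(1))
  P={4,5}:  v_{4} + v_{5} = v_{8}  ⇒ sig = (2;(1))
  P={4,9}:  v_{4} + v_{9} = v_{1}  ⇒ sig = (2;(1))
  P={6,7}:  v_{6} + v_{7} = v_{4}  ⇒ sig = (2;(1))
  P={8,9}:  v_{8} + v_{9} = v_{3}  ⇒ sig = (2;(1))
  P={1,8}:  v_{1} + v_{8} = v_{3} + v_{4}  ⇒ sig = (2;(1,1))
  P={5,6}:  v_{5} + v_{6} = v_{3} + v_{4}  ⇒ sig = (2;(1,1))
  P={7,9}:  v_{7} + v_{9} = v_{0} + v_{2} + v_{3}  ⇒ sig = (2;(1,1,1))
  P={5,9}:  v_{5} + v_{9} = v_{0} + v_{2} + 2·v_{3}  ⇒ sig = (2;(1,1,2))
  P={6,8}:  v_{6} + v_{8} = v_{3} + 2·v_{4}  ⇒ sig = (2;(1,2))
  P={6,9}:  v_{6} + v_{9} = 2·v_{1}  ⇒ sig = (2;(2))
  P={0,2,8}:  v_{0} + v_{2} + v_{8} = v_{7}  ⇒ sig = (3;(1))
  P={0,2,3,4}:  v_{0} + v_{2} + v_{3} + v_{4} = 0  ⇒ sig = (4;())
  P={0,1,2,3}:  v_{0} + v_{1} + v_{2} + v_{3} = v_{9}  ⇒ sig = (4;(1))
  P={0,2,3,6}:  v_{0} + v_{2} + v_{3} + v_{6} = v_{1}  ⇒ sig = (4;(1))

Signatures (|P|; sorted positive RHS coefficients), sorted:
[(2;()), (2;(1)), (2;(1)), (2;(1)), (2;(1)), (2;(1)), (2;(1)), (2;(1)), (2;(1,1)), (2;(1,1)), (2;(1,1,1)), (2;(1,1,2)), (2;(1,2)), (2;(2)), (3;(1)), (4;()), (4;(1)), (4;(1))]


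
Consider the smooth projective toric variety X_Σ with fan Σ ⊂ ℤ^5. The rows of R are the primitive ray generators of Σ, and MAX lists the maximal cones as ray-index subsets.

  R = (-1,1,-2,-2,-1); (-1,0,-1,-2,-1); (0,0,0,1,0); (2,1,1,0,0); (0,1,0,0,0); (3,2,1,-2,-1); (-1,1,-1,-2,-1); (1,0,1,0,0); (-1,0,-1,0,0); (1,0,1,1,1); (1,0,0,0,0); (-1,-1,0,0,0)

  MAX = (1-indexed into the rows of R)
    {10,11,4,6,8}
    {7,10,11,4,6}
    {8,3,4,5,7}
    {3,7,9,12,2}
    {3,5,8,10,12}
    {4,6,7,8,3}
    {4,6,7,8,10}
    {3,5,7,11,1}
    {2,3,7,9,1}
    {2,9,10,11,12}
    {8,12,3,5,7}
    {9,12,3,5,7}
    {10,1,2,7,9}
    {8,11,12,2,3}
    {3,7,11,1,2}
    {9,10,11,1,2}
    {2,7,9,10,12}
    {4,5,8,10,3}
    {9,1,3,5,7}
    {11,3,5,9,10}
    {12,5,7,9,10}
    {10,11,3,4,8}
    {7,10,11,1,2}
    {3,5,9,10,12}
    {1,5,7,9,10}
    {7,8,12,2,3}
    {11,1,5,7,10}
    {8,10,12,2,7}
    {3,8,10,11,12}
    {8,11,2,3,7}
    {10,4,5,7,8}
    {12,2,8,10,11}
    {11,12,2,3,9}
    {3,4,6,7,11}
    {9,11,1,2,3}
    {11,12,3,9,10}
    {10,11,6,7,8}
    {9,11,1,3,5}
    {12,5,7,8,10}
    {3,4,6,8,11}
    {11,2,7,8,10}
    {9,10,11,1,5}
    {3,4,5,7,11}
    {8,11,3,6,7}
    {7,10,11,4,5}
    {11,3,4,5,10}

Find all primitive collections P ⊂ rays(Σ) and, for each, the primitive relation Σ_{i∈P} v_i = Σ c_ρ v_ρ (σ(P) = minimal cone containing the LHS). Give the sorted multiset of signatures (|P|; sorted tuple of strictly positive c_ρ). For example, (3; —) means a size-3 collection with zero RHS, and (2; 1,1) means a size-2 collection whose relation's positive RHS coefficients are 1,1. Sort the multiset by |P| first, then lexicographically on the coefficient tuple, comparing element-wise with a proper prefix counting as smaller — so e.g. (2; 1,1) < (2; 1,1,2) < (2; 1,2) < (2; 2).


The 22 primitive collections of Σ (r=12, n=5):

  {8,9}:  v_{8} + v_{9} = 0 ; sig = (2; —)
  {2,5}:  v_{2} + v_{5} = v_{7} ; sig = (2; 1)
  {4,12}:  v_{4} + v_{12} = v_{8} ; sig = (2; 1)
  {1,8}:  v_{1} + v_{8} = v_{7} + v_{11} ; sig = (2; 1,1)
  {1,12}:  v_{1} + v_{12} = v_{2} + v_{9} ; sig = (2; 1,1)
  {4,9}:  v_{4} + v_{9} = v_{5} + v_{11} ; sig = (2; 1,1)
  {2,4}:  v_{2} + v_{4} = v_{7} + v_{8} + v_{11} ; sig = (2; 1,1,1)
  {6,9}:  v_{6} + v_{9} = v_{4} + v_{7} + v_{11} ; sig = (2; 1,1,1)
  {1,4}:  v_{1} + v_{4} = v_{5} + v_{7} + 2·v_{11} ; sig = (2; 1,1,2)
  {6,12}:  v_{6} + v_{12} = v_{7} + 2·v_{8} + v_{11} ; sig = (2; 1,1,2)
  {5,6}:  v_{5} + v_{6} = 2·v_{4} + v_{7} ; sig = (2; 1,2)
  {1,6}:  v_{1} + v_{6} = v_{4} + 2·v_{7} + 2·v_{11} ; sig = (2; 1,2,2)
  {2,6}:  v_{2} + v_{6} = 2·v_{7} + 2·v_{8} + 2·v_{11} ; sig = (2; 2,2,2)
  {2,3,10}:  v_{2} + v_{3} + v_{10} = 0 ; sig = (3; —)
  {5,11,12}:  v_{5} + v_{11} + v_{12} = 0 ; sig = (3; —)
  {3,7,10}:  v_{3} + v_{7} + v_{10} = v_{5} ; sig = (3; 1)
  {5,8,11}:  v_{5} + v_{8} + v_{11} = v_{4} ; sig = (3; 1)
  {7,9,11}:  v_{7} + v_{9} + v_{11} = v_{1} ; sig = (3; 1)
  {7,11,12}:  v_{7} + v_{11} + v_{12} = v_{2} ; sig = (3; 1)
  {1,3,10}:  v_{1} + v_{3} + v_{10} = v_{5} + v_{9} + v_{11} ; sig = (3; 1,1,1)
  {3,6,10}:  v_{3} + v_{6} + v_{10} = 2·v_{4} ; sig = (3; 2)
  {4,7,8,11}:  v_{4} + v_{7} + v_{8} + v_{11} = v_{6} ; sig = (4; 1)

so the primitive-relation signature multiset is
    (2; —)
    (2; 1)
    (2; 1)
    (2; 1,1)
    (2; 1,1)
    (2; 1,1)
    (2; 1,1,1)
    (2; 1,1,1)
    (2; 1,1,2)
    (2; 1,1,2)
    (2; 1,2)
    (2; 1,2,2)
    (2; 2,2,2)
    (3; —)
    (3; —)
    (3; 1)
    (3; 1)
    (3; 1)
    (3; 1)
    (3; 1,1,1)
    (3; 2)
    (4; 1)


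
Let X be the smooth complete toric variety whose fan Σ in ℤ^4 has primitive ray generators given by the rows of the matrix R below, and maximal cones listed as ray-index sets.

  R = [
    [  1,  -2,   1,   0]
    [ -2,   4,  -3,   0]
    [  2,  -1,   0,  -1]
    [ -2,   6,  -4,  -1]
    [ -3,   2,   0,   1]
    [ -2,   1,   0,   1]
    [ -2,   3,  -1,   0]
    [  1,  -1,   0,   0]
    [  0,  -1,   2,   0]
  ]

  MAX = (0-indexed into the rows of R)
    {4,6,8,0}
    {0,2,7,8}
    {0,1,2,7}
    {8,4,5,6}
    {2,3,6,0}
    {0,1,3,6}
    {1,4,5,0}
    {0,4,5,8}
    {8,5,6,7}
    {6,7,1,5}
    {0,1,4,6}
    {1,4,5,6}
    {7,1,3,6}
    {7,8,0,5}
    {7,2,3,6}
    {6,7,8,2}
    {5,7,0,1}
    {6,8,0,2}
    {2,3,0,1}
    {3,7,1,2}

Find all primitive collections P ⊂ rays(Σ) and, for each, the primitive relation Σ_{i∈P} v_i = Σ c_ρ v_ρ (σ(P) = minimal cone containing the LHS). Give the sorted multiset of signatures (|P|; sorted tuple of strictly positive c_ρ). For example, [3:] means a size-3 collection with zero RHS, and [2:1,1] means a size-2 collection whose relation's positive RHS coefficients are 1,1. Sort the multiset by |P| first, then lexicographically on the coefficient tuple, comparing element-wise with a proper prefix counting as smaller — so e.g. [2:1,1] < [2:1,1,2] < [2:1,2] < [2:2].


Primitive collections (11):

  P={2,5}:  v_{2} + v_{5} = 0  so sig = [2:]
  P={1,8}:  v_{1} + v_{8} = v_{6}  so sig = [2:1]
  P={4,7}:  v_{4} + v_{7} = v_{5}  so sig = [2:1]
  P={2,4}:  v_{2} + v_{4} = v_{0} + v_{6}  so sig = [2:1,1]
  P={3,5}:  v_{3} + v_{5} = v_{1} + v_{6}  so sig = [2:1,1]
  P={3,4}:  v_{3} + v_{4} = v_{0} + v_{1} + 2·v_{6}  so sig = [2:1,1,2]
  P={3,8}:  v_{3} + v_{8} = v_{2} + 2·v_{6}  so sig = [2:1,2]
  P={0,6,7}:  v_{0} + v_{6} + v_{7} = 0  so sig = [3:]
  P={0,5,6}:  v_{0} + v_{5} + v_{6} = v_{4}  so sig = [3:1]
  P={1,2,6}:  v_{1} + v_{2} + v_{6} = v_{3}  so sig = [3:1]
  P={0,3,7}:  v_{0} + v_{3} + v_{7} = v_{1} + v_{2}  so sig = [3:1,1]

Sorted signature multiset PRS(X):
    [2:]
    [2:1]
    [2:1]
    [2:1,1]
    [2:1,1]
    [2:1,1,2]
    [2:1,2]
    [3:]
    [3:1]
    [3:1]
    [3:1,1]


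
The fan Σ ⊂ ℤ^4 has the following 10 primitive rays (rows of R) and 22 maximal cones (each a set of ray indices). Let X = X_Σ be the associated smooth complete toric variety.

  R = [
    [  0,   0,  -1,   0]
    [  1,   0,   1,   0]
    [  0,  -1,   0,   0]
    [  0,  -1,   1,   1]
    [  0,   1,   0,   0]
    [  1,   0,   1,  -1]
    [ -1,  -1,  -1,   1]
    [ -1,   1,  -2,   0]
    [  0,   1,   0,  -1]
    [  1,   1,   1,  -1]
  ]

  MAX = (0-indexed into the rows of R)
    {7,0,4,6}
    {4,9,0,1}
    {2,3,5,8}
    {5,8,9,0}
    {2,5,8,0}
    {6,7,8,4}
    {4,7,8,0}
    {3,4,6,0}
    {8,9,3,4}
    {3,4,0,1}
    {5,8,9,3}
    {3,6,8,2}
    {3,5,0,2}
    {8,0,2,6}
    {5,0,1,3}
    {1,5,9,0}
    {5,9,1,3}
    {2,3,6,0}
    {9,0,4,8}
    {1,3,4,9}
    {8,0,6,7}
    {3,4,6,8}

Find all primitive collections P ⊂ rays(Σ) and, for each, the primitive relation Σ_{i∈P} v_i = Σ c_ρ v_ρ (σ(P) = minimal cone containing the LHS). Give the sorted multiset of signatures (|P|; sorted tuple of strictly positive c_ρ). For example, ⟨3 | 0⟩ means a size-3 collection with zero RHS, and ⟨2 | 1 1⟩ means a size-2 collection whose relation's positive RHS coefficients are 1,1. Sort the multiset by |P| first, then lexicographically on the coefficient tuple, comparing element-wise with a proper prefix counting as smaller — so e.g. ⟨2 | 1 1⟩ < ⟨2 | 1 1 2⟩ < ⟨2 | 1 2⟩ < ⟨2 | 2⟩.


Σ has 16 primitive collections:

  • {2,4}:  v_{2} + v_{4} = 0  ⇒ sig = ⟨2 | 0⟩
  • {6,9}:  v_{6} + v_{9} = 0  ⇒ sig = ⟨2 | 0⟩
  • {1,8}:  v_{1} + v_{8} = v_{9}  ⇒ sig = ⟨2 | 1⟩
  • {2,9}:  v_{2} + v_{9} = v_{5}  ⇒ sig = ⟨2 | 1⟩
  • {4,5}:  v_{4} + v_{5} = v_{9}  ⇒ sig = ⟨2 | 1⟩
  • {5,6}:  v_{5} + v_{6} = v_{2}  ⇒ sig = ⟨2 | 1⟩
  • {1,6}:  v_{1} + v_{6} = v_{0} + v_{3}  ⇒ sig = ⟨2 | 1 1⟩
  • {1,7}:  v_{1} + v_{7} = v_{0} + v_{4}  ⇒ sig = ⟨2 | 1 1⟩
  • {3,7}:  v_{3} + v_{7} = v_{4} + v_{6}  ⇒ sig = ⟨2 | 1 1⟩
  • {5,7}:  v_{5} + v_{7} = v_{0} + v_{8}  ⇒ sig = ⟨2 | 1 1⟩
  • {1,2}:  v_{1} + v_{2} = v_{0} + v_{3} + v_{5}  ⇒ sig = ⟨2 | 1 1 1⟩
  • {2,7}:  v_{2} + v_{7} = v_{0} + v_{6} + v_{8}  ⇒ sig = ⟨2 | 1 1 1⟩
  • {7,9}:  v_{7} + v_{9} = v_{0} + v_{4} + v_{8}  ⇒ sig = ⟨2 | 1 1 1⟩
  • {0,3,8}:  v_{0} + v_{3} + v_{8} = 0  ⇒ sig = ⟨3 | 0⟩
  • {0,3,9}:  v_{0} + v_{3} + v_{9} = v_{1}  ⇒ sig = ⟨3 | 1⟩
  • {0,4,6,8}:  v_{0} + v_{4} + v_{6} + v_{8} = v_{7}  ⇒ sig = ⟨4 | 1⟩

so the primitive-relation signature multiset is
[⟨2 | 0⟩, ⟨2 | 0⟩, ⟨2 | 1⟩, ⟨2 | 1⟩, ⟨2 | 1⟩, ⟨2 | 1⟩, ⟨2 | 1 1⟩, ⟨2 | 1 1⟩, ⟨2 | 1 1⟩, ⟨2 | 1 1⟩, ⟨2 | 1 1 1⟩, ⟨2 | 1 1 1⟩, ⟨2 | 1 1 1⟩, ⟨3 | 0⟩, ⟨3 | 1⟩, ⟨4 | 1⟩]


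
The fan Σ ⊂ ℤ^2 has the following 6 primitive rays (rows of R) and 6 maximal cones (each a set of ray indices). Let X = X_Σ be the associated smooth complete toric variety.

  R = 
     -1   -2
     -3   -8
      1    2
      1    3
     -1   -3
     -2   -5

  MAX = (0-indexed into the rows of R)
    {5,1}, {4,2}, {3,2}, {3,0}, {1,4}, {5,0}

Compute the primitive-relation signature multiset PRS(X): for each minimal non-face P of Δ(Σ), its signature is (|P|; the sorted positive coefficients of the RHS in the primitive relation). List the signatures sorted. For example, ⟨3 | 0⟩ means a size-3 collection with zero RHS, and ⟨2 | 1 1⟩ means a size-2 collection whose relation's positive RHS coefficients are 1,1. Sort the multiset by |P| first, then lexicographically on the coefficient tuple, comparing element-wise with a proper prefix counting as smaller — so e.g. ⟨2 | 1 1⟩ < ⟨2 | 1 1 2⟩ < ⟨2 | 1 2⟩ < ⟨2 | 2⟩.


9 minimal non-faces of Δ(Σ) (on 6 rays):

  P = {0,2}:  v_{0} + v_{2} = 0  ⟹  sig = ⟨2 | 0⟩
  P = {3,4}:  v_{3} + v_{4} = 0  ⟹  sig = ⟨2 | 0⟩
  P = {0,4}:  v_{0} + v_{4} = v_{5}  ⟹  sig = ⟨2 | 1⟩
  P = {1,3}:  v_{1} + v_{3} = v_{5}  ⟹  sig = ⟨2 | 1⟩
  P = {2,5}:  v_{2} + v_{5} = v_{4}  ⟹  sig = ⟨2 | 1⟩
  P = {3,5}:  v_{3} + v_{5} = v_{0}  ⟹  sig = ⟨2 | 1⟩
  P = {4,5}:  v_{4} + v_{5} = v_{1}  ⟹  sig = ⟨2 | 1⟩
  P = {0,1}:  v_{0} + v_{1} = 2·v_{5}  ⟹  sig = ⟨2 | 2⟩
  P = {1,2}:  v_{1} + v_{2} = 2·v_{4}  ⟹  sig = ⟨2 | 2⟩

Signatures (|P|; sorted positive RHS coefficients), sorted:
    |P|=2: 9 collections, coeffs (), (), (1), (1), (1), (1), (1), (2), (2)


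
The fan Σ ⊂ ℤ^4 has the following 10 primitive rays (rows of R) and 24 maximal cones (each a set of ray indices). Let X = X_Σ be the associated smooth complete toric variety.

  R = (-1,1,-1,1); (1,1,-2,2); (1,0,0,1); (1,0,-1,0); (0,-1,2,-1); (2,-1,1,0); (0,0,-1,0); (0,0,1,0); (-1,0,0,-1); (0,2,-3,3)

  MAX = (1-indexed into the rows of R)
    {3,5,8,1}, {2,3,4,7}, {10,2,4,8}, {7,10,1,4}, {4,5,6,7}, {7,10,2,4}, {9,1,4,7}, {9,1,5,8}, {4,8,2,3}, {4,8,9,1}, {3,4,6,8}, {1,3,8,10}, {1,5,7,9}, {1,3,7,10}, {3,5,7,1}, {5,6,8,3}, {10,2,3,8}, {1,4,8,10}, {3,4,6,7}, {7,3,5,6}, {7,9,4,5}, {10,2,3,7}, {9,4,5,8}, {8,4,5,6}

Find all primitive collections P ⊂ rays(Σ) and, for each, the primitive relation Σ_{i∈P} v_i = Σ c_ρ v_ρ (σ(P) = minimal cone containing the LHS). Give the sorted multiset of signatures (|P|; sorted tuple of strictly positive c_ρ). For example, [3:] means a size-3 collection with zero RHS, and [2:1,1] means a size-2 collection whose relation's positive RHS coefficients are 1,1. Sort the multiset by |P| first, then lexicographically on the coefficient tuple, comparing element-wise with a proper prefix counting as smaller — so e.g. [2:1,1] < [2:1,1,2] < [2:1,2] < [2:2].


15 collections generate NE(X_Σ); each relation:

  • {3,9}:  v_{3} + v_{9} = 0 — sig = [2:]
  • {7,8}:  v_{7} + v_{8} = 0 — sig = [2:]
  • {1,2}:  v_{1} + v_{2} = v_{10} — sig = [2:1]
  • {1,6}:  v_{1} + v_{6} = v_{3} — sig = [2:1]
  • {2,5}:  v_{2} + v_{5} = v_{3} — sig = [2:1]
  • {2,9}:  v_{2} + v_{9} = v_{1} + v_{4} — sig = [2:1,1]
  • {5,10}:  v_{5} + v_{10} = v_{1} + v_{3} — sig = [2:1,1]
  • {6,9}:  v_{6} + v_{9} = v_{4} + v_{5} — sig = [2:1,1]
  • {6,10}:  v_{6} + v_{10} = v_{2} + v_{3} — sig = [2:1,1]
  • {2,6}:  v_{2} + v_{6} = 2·v_{3} + v_{4} — sig = [2:1,2]
  • {9,10}:  v_{9} + v_{10} = 2·v_{1} + v_{4} — sig = [2:1,2]
  • {1,4,5}:  v_{1} + v_{4} + v_{5} = 0 — sig = [3:]
  • {1,3,4}:  v_{1} + v_{3} + v_{4} = v_{2} — sig = [3:1]
  • {3,4,5}:  v_{3} + v_{4} + v_{5} = v_{6} — sig = [3:1]
  • {3,4,10}:  v_{3} + v_{4} + v_{10} = 2·v_{2} — sig = [3:2]

Hence PRS(X_Σ) =
[[2:], [2:], [2:1], [2:1], [2:1], [2:1,1], [2:1,1], [2:1,1], [2:1,1], [2:1,2], [2:1,2], [3:], [3:1], [3:1], [3:2]]


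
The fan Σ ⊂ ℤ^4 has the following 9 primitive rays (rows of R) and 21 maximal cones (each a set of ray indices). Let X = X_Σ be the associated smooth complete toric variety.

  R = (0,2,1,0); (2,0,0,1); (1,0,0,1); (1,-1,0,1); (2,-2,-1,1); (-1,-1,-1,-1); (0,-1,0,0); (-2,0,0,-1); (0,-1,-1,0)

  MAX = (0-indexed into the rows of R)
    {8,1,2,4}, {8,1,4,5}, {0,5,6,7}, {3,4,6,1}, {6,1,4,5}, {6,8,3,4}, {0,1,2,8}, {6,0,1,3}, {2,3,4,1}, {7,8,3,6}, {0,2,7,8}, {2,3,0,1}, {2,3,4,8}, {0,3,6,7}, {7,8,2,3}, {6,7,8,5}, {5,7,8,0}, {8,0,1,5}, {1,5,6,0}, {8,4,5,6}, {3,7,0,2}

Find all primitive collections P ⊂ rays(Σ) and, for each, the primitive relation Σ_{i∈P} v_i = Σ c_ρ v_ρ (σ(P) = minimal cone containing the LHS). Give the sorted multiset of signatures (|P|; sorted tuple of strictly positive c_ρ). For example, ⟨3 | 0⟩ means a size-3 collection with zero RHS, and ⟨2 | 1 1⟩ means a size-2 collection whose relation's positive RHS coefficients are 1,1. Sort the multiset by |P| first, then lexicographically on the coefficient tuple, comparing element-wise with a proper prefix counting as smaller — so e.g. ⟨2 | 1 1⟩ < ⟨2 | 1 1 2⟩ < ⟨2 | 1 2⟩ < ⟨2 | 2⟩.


|primitive collections| = 10. Relations:

  P = {1,7}:  v_{1} + v_{7} = 0  ⇒ sig = ⟨2 | 0⟩
  P = {0,4}:  v_{0} + v_{4} = v_{1}  ⇒ sig = ⟨2 | 1⟩
  P = {2,5}:  v_{2} + v_{5} = v_{8}  ⇒ sig = ⟨2 | 1⟩
  P = {2,6}:  v_{2} + v_{6} = v_{3}  ⇒ sig = ⟨2 | 1⟩
  P = {3,5}:  v_{3} + v_{5} = v_{6} + v_{8}  ⇒ sig = ⟨2 | 1 1⟩
  P = {4,7}:  v_{4} + v_{7} = v_{6} + v_{8}  ⇒ sig = ⟨2 | 1 1⟩
  P = {0,6,8}:  v_{0} + v_{6} + v_{8} = 0  ⇒ sig = ⟨3 | 0⟩
  P = {0,3,8}:  v_{0} + v_{3} + v_{8} = v_{2}  ⇒ sig = ⟨3 | 1⟩
  P = {1,6,8}:  v_{1} + v_{6} + v_{8} = v_{4}  ⇒ sig = ⟨3 | 1⟩
  P = {1,3,8}:  v_{1} + v_{3} + v_{8} = v_{2} + v_{4}  ⇒ sig = ⟨3 | 1 1⟩

Hence PRS(X_Σ) =
[⟨2 | 0⟩, ⟨2 | 1⟩, ⟨2 | 1⟩, ⟨2 | 1⟩, ⟨2 | 1 1⟩, ⟨2 | 1 1⟩, ⟨3 | 0⟩, ⟨3 | 1⟩, ⟨3 | 1⟩, ⟨3 | 1 1⟩]
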